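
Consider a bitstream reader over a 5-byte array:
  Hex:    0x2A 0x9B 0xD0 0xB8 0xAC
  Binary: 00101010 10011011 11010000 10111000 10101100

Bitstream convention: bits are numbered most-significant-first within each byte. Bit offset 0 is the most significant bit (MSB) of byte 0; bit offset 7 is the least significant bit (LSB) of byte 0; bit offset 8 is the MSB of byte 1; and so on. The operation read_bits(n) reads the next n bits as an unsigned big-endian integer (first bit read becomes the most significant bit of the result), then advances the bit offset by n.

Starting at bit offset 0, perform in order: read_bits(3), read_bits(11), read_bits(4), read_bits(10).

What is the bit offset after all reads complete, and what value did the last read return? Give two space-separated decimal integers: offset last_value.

Answer: 28 267

Derivation:
Read 1: bits[0:3] width=3 -> value=1 (bin 001); offset now 3 = byte 0 bit 3; 37 bits remain
Read 2: bits[3:14] width=11 -> value=678 (bin 01010100110); offset now 14 = byte 1 bit 6; 26 bits remain
Read 3: bits[14:18] width=4 -> value=15 (bin 1111); offset now 18 = byte 2 bit 2; 22 bits remain
Read 4: bits[18:28] width=10 -> value=267 (bin 0100001011); offset now 28 = byte 3 bit 4; 12 bits remain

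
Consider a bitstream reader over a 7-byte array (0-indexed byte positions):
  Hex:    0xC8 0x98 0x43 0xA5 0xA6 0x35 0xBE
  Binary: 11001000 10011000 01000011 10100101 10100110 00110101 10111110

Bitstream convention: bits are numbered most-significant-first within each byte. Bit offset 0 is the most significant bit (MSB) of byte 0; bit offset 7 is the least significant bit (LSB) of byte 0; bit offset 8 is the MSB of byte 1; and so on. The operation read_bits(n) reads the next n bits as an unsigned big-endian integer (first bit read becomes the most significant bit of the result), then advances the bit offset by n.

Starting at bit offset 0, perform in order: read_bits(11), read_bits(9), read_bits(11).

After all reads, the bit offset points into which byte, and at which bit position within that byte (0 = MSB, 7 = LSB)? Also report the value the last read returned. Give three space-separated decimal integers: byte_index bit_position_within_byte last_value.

Answer: 3 7 466

Derivation:
Read 1: bits[0:11] width=11 -> value=1604 (bin 11001000100); offset now 11 = byte 1 bit 3; 45 bits remain
Read 2: bits[11:20] width=9 -> value=388 (bin 110000100); offset now 20 = byte 2 bit 4; 36 bits remain
Read 3: bits[20:31] width=11 -> value=466 (bin 00111010010); offset now 31 = byte 3 bit 7; 25 bits remain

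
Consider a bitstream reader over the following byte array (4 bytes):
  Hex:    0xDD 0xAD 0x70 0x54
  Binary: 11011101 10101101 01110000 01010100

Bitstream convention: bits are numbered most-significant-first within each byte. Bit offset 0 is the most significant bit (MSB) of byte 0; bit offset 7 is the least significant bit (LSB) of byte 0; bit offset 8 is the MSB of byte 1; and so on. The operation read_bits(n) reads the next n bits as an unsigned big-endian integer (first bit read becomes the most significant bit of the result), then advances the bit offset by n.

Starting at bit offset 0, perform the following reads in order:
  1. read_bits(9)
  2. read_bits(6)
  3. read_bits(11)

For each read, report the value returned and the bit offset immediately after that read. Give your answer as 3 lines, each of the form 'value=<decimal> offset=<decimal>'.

Read 1: bits[0:9] width=9 -> value=443 (bin 110111011); offset now 9 = byte 1 bit 1; 23 bits remain
Read 2: bits[9:15] width=6 -> value=22 (bin 010110); offset now 15 = byte 1 bit 7; 17 bits remain
Read 3: bits[15:26] width=11 -> value=1473 (bin 10111000001); offset now 26 = byte 3 bit 2; 6 bits remain

Answer: value=443 offset=9
value=22 offset=15
value=1473 offset=26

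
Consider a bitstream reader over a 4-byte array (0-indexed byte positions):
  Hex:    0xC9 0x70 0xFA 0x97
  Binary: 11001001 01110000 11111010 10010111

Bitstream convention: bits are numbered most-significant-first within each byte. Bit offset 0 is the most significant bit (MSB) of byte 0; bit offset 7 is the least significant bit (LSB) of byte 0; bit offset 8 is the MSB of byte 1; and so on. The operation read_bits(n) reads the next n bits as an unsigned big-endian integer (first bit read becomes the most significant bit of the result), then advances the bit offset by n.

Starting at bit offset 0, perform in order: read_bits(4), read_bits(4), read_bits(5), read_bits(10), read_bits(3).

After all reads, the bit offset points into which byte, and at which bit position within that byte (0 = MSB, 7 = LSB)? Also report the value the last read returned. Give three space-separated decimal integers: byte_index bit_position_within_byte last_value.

Answer: 3 2 2

Derivation:
Read 1: bits[0:4] width=4 -> value=12 (bin 1100); offset now 4 = byte 0 bit 4; 28 bits remain
Read 2: bits[4:8] width=4 -> value=9 (bin 1001); offset now 8 = byte 1 bit 0; 24 bits remain
Read 3: bits[8:13] width=5 -> value=14 (bin 01110); offset now 13 = byte 1 bit 5; 19 bits remain
Read 4: bits[13:23] width=10 -> value=125 (bin 0001111101); offset now 23 = byte 2 bit 7; 9 bits remain
Read 5: bits[23:26] width=3 -> value=2 (bin 010); offset now 26 = byte 3 bit 2; 6 bits remain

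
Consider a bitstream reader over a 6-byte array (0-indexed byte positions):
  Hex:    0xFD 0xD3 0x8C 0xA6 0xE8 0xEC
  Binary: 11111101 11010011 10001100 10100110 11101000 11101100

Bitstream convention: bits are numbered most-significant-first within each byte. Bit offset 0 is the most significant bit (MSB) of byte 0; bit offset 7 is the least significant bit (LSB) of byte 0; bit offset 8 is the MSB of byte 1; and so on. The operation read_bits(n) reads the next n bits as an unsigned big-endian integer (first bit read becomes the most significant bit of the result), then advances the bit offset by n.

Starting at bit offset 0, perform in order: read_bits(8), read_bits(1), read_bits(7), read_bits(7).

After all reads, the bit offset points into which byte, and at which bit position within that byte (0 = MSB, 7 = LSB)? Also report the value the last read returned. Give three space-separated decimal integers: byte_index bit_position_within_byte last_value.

Read 1: bits[0:8] width=8 -> value=253 (bin 11111101); offset now 8 = byte 1 bit 0; 40 bits remain
Read 2: bits[8:9] width=1 -> value=1 (bin 1); offset now 9 = byte 1 bit 1; 39 bits remain
Read 3: bits[9:16] width=7 -> value=83 (bin 1010011); offset now 16 = byte 2 bit 0; 32 bits remain
Read 4: bits[16:23] width=7 -> value=70 (bin 1000110); offset now 23 = byte 2 bit 7; 25 bits remain

Answer: 2 7 70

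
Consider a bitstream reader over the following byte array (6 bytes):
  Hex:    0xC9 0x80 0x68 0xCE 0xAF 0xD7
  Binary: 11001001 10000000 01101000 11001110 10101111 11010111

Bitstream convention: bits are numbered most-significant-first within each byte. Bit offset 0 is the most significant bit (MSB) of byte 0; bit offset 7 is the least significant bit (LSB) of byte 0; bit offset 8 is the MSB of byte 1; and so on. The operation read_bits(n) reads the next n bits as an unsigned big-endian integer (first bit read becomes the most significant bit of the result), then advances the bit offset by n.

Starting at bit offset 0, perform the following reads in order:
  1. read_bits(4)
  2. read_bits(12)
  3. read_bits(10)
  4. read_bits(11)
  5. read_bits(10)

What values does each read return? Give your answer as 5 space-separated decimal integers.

Read 1: bits[0:4] width=4 -> value=12 (bin 1100); offset now 4 = byte 0 bit 4; 44 bits remain
Read 2: bits[4:16] width=12 -> value=2432 (bin 100110000000); offset now 16 = byte 2 bit 0; 32 bits remain
Read 3: bits[16:26] width=10 -> value=419 (bin 0110100011); offset now 26 = byte 3 bit 2; 22 bits remain
Read 4: bits[26:37] width=11 -> value=469 (bin 00111010101); offset now 37 = byte 4 bit 5; 11 bits remain
Read 5: bits[37:47] width=10 -> value=1003 (bin 1111101011); offset now 47 = byte 5 bit 7; 1 bits remain

Answer: 12 2432 419 469 1003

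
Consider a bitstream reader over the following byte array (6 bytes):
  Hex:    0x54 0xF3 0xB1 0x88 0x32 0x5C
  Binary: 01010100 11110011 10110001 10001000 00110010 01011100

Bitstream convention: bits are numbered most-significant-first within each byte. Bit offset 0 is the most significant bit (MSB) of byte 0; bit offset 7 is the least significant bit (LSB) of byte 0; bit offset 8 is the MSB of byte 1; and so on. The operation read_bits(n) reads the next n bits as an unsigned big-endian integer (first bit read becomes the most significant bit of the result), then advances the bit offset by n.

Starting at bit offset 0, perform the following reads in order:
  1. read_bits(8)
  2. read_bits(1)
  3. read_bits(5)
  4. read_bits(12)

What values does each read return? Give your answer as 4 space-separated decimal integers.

Answer: 84 1 28 3782

Derivation:
Read 1: bits[0:8] width=8 -> value=84 (bin 01010100); offset now 8 = byte 1 bit 0; 40 bits remain
Read 2: bits[8:9] width=1 -> value=1 (bin 1); offset now 9 = byte 1 bit 1; 39 bits remain
Read 3: bits[9:14] width=5 -> value=28 (bin 11100); offset now 14 = byte 1 bit 6; 34 bits remain
Read 4: bits[14:26] width=12 -> value=3782 (bin 111011000110); offset now 26 = byte 3 bit 2; 22 bits remain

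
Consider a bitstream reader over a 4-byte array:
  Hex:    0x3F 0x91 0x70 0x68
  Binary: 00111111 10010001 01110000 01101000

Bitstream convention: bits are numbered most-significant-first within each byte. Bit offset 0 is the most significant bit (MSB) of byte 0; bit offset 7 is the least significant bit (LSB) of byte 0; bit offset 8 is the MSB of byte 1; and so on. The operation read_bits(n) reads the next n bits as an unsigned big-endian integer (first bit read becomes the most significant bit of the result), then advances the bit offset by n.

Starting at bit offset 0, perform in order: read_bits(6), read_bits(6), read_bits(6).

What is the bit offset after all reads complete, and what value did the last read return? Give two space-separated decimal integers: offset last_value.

Read 1: bits[0:6] width=6 -> value=15 (bin 001111); offset now 6 = byte 0 bit 6; 26 bits remain
Read 2: bits[6:12] width=6 -> value=57 (bin 111001); offset now 12 = byte 1 bit 4; 20 bits remain
Read 3: bits[12:18] width=6 -> value=5 (bin 000101); offset now 18 = byte 2 bit 2; 14 bits remain

Answer: 18 5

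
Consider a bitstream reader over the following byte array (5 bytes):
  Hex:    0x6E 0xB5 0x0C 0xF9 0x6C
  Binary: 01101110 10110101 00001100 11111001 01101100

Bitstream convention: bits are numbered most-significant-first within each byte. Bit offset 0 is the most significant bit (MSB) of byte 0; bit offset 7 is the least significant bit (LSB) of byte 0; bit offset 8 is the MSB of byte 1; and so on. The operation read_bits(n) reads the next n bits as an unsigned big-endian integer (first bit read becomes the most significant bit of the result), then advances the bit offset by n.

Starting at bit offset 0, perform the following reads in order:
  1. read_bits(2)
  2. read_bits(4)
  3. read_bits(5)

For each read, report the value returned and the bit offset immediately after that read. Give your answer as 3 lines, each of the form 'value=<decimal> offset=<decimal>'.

Read 1: bits[0:2] width=2 -> value=1 (bin 01); offset now 2 = byte 0 bit 2; 38 bits remain
Read 2: bits[2:6] width=4 -> value=11 (bin 1011); offset now 6 = byte 0 bit 6; 34 bits remain
Read 3: bits[6:11] width=5 -> value=21 (bin 10101); offset now 11 = byte 1 bit 3; 29 bits remain

Answer: value=1 offset=2
value=11 offset=6
value=21 offset=11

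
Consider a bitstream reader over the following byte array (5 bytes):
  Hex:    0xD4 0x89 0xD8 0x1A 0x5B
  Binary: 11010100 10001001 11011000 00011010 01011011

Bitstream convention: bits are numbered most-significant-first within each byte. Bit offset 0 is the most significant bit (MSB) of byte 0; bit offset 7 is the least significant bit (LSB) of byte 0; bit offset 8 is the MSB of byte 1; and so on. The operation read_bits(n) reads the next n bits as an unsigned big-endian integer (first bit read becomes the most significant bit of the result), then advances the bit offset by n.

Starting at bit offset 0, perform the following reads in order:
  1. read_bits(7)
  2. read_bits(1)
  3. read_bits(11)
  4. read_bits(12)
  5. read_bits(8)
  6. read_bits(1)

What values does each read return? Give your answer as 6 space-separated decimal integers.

Read 1: bits[0:7] width=7 -> value=106 (bin 1101010); offset now 7 = byte 0 bit 7; 33 bits remain
Read 2: bits[7:8] width=1 -> value=0 (bin 0); offset now 8 = byte 1 bit 0; 32 bits remain
Read 3: bits[8:19] width=11 -> value=1102 (bin 10001001110); offset now 19 = byte 2 bit 3; 21 bits remain
Read 4: bits[19:31] width=12 -> value=3085 (bin 110000001101); offset now 31 = byte 3 bit 7; 9 bits remain
Read 5: bits[31:39] width=8 -> value=45 (bin 00101101); offset now 39 = byte 4 bit 7; 1 bits remain
Read 6: bits[39:40] width=1 -> value=1 (bin 1); offset now 40 = byte 5 bit 0; 0 bits remain

Answer: 106 0 1102 3085 45 1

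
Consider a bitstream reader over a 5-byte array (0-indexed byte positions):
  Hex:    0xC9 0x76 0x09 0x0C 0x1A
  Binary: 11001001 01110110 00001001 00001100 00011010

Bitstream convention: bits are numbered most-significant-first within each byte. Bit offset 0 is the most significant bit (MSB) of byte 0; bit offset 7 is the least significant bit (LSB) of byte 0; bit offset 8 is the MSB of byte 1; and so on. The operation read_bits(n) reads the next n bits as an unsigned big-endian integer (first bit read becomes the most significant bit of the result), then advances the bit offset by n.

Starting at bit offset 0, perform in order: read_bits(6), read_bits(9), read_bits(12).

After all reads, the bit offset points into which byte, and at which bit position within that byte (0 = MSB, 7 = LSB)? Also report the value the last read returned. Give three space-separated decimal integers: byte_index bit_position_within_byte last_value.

Read 1: bits[0:6] width=6 -> value=50 (bin 110010); offset now 6 = byte 0 bit 6; 34 bits remain
Read 2: bits[6:15] width=9 -> value=187 (bin 010111011); offset now 15 = byte 1 bit 7; 25 bits remain
Read 3: bits[15:27] width=12 -> value=72 (bin 000001001000); offset now 27 = byte 3 bit 3; 13 bits remain

Answer: 3 3 72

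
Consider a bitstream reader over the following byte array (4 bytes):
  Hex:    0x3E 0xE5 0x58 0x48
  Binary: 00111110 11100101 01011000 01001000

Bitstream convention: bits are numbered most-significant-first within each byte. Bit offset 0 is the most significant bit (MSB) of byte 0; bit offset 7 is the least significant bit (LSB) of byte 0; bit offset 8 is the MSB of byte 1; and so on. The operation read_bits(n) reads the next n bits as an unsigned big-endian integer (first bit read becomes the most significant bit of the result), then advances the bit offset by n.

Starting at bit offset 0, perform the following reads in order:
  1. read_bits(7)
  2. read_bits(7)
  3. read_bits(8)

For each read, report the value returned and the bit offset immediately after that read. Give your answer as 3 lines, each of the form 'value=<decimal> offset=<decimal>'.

Answer: value=31 offset=7
value=57 offset=14
value=86 offset=22

Derivation:
Read 1: bits[0:7] width=7 -> value=31 (bin 0011111); offset now 7 = byte 0 bit 7; 25 bits remain
Read 2: bits[7:14] width=7 -> value=57 (bin 0111001); offset now 14 = byte 1 bit 6; 18 bits remain
Read 3: bits[14:22] width=8 -> value=86 (bin 01010110); offset now 22 = byte 2 bit 6; 10 bits remain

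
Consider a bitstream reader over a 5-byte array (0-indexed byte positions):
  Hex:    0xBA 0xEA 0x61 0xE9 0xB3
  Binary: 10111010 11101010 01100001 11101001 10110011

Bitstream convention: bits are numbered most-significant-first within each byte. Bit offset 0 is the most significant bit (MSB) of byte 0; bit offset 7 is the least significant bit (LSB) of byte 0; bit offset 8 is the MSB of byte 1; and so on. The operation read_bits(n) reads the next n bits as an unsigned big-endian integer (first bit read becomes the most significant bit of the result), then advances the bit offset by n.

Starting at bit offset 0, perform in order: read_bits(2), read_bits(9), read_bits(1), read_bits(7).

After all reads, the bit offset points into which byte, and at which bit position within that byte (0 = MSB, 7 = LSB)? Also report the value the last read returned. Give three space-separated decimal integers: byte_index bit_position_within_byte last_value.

Answer: 2 3 83

Derivation:
Read 1: bits[0:2] width=2 -> value=2 (bin 10); offset now 2 = byte 0 bit 2; 38 bits remain
Read 2: bits[2:11] width=9 -> value=471 (bin 111010111); offset now 11 = byte 1 bit 3; 29 bits remain
Read 3: bits[11:12] width=1 -> value=0 (bin 0); offset now 12 = byte 1 bit 4; 28 bits remain
Read 4: bits[12:19] width=7 -> value=83 (bin 1010011); offset now 19 = byte 2 bit 3; 21 bits remain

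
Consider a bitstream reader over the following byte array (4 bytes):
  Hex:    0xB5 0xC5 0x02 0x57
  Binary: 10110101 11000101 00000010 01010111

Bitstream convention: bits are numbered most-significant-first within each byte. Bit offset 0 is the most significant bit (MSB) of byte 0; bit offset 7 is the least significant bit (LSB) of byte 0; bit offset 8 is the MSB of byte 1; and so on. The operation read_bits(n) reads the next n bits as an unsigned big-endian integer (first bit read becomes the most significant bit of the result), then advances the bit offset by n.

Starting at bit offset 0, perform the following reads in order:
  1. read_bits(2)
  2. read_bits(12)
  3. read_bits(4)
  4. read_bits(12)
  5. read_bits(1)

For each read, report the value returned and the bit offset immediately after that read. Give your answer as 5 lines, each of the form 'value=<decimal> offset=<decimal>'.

Read 1: bits[0:2] width=2 -> value=2 (bin 10); offset now 2 = byte 0 bit 2; 30 bits remain
Read 2: bits[2:14] width=12 -> value=3441 (bin 110101110001); offset now 14 = byte 1 bit 6; 18 bits remain
Read 3: bits[14:18] width=4 -> value=4 (bin 0100); offset now 18 = byte 2 bit 2; 14 bits remain
Read 4: bits[18:30] width=12 -> value=149 (bin 000010010101); offset now 30 = byte 3 bit 6; 2 bits remain
Read 5: bits[30:31] width=1 -> value=1 (bin 1); offset now 31 = byte 3 bit 7; 1 bits remain

Answer: value=2 offset=2
value=3441 offset=14
value=4 offset=18
value=149 offset=30
value=1 offset=31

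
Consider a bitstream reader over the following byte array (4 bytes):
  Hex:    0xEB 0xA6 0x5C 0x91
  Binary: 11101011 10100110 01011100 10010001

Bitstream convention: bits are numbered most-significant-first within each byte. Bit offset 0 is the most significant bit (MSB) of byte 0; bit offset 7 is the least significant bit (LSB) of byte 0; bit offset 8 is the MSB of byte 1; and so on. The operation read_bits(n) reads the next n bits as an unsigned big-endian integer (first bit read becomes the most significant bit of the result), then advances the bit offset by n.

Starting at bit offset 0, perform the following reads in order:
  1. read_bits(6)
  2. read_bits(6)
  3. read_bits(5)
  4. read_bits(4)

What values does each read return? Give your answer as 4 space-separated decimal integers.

Read 1: bits[0:6] width=6 -> value=58 (bin 111010); offset now 6 = byte 0 bit 6; 26 bits remain
Read 2: bits[6:12] width=6 -> value=58 (bin 111010); offset now 12 = byte 1 bit 4; 20 bits remain
Read 3: bits[12:17] width=5 -> value=12 (bin 01100); offset now 17 = byte 2 bit 1; 15 bits remain
Read 4: bits[17:21] width=4 -> value=11 (bin 1011); offset now 21 = byte 2 bit 5; 11 bits remain

Answer: 58 58 12 11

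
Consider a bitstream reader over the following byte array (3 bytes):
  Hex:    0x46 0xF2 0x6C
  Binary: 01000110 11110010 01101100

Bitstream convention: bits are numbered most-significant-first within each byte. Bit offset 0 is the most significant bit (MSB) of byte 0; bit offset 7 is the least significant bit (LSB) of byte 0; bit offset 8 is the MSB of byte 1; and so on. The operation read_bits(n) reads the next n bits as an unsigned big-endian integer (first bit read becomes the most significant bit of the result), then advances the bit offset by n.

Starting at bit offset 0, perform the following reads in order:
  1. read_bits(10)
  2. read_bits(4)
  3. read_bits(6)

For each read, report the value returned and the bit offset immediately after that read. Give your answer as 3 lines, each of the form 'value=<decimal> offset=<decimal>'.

Read 1: bits[0:10] width=10 -> value=283 (bin 0100011011); offset now 10 = byte 1 bit 2; 14 bits remain
Read 2: bits[10:14] width=4 -> value=12 (bin 1100); offset now 14 = byte 1 bit 6; 10 bits remain
Read 3: bits[14:20] width=6 -> value=38 (bin 100110); offset now 20 = byte 2 bit 4; 4 bits remain

Answer: value=283 offset=10
value=12 offset=14
value=38 offset=20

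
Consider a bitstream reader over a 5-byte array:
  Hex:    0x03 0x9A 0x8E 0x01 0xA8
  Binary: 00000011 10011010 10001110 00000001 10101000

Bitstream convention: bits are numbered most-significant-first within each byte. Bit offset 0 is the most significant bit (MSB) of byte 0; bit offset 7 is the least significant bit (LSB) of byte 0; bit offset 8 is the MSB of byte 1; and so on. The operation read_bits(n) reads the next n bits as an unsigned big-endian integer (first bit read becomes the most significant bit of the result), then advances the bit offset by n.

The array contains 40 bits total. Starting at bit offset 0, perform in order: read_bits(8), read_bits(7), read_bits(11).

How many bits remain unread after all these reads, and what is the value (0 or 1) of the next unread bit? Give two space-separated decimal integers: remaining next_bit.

Answer: 14 0

Derivation:
Read 1: bits[0:8] width=8 -> value=3 (bin 00000011); offset now 8 = byte 1 bit 0; 32 bits remain
Read 2: bits[8:15] width=7 -> value=77 (bin 1001101); offset now 15 = byte 1 bit 7; 25 bits remain
Read 3: bits[15:26] width=11 -> value=568 (bin 01000111000); offset now 26 = byte 3 bit 2; 14 bits remain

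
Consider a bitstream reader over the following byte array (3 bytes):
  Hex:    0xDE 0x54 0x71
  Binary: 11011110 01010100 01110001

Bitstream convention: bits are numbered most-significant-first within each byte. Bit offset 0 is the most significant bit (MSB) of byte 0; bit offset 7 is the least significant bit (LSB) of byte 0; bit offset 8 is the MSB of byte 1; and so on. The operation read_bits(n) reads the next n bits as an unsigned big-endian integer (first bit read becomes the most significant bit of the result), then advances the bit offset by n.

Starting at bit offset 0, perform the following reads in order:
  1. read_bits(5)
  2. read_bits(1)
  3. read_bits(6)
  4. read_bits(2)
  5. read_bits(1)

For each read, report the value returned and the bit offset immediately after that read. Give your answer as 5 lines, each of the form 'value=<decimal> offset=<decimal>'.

Read 1: bits[0:5] width=5 -> value=27 (bin 11011); offset now 5 = byte 0 bit 5; 19 bits remain
Read 2: bits[5:6] width=1 -> value=1 (bin 1); offset now 6 = byte 0 bit 6; 18 bits remain
Read 3: bits[6:12] width=6 -> value=37 (bin 100101); offset now 12 = byte 1 bit 4; 12 bits remain
Read 4: bits[12:14] width=2 -> value=1 (bin 01); offset now 14 = byte 1 bit 6; 10 bits remain
Read 5: bits[14:15] width=1 -> value=0 (bin 0); offset now 15 = byte 1 bit 7; 9 bits remain

Answer: value=27 offset=5
value=1 offset=6
value=37 offset=12
value=1 offset=14
value=0 offset=15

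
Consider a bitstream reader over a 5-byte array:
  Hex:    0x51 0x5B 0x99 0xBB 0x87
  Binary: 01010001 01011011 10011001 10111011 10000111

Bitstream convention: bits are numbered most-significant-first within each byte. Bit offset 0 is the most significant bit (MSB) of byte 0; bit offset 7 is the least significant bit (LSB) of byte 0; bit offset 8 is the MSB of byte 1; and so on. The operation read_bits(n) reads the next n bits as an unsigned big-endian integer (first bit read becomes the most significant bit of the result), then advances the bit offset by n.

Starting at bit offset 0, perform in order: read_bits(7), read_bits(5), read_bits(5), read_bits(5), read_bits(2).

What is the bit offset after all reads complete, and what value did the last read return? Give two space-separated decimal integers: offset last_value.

Read 1: bits[0:7] width=7 -> value=40 (bin 0101000); offset now 7 = byte 0 bit 7; 33 bits remain
Read 2: bits[7:12] width=5 -> value=21 (bin 10101); offset now 12 = byte 1 bit 4; 28 bits remain
Read 3: bits[12:17] width=5 -> value=23 (bin 10111); offset now 17 = byte 2 bit 1; 23 bits remain
Read 4: bits[17:22] width=5 -> value=6 (bin 00110); offset now 22 = byte 2 bit 6; 18 bits remain
Read 5: bits[22:24] width=2 -> value=1 (bin 01); offset now 24 = byte 3 bit 0; 16 bits remain

Answer: 24 1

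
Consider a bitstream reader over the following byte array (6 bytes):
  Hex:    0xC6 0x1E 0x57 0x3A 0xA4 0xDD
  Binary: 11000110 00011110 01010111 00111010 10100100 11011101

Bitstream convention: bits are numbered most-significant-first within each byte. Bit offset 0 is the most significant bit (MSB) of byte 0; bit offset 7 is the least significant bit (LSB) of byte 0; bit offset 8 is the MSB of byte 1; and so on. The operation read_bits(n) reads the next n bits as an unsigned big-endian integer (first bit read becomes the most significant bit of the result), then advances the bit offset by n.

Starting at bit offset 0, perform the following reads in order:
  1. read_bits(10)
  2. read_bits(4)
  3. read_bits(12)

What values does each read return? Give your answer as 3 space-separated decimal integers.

Read 1: bits[0:10] width=10 -> value=792 (bin 1100011000); offset now 10 = byte 1 bit 2; 38 bits remain
Read 2: bits[10:14] width=4 -> value=7 (bin 0111); offset now 14 = byte 1 bit 6; 34 bits remain
Read 3: bits[14:26] width=12 -> value=2396 (bin 100101011100); offset now 26 = byte 3 bit 2; 22 bits remain

Answer: 792 7 2396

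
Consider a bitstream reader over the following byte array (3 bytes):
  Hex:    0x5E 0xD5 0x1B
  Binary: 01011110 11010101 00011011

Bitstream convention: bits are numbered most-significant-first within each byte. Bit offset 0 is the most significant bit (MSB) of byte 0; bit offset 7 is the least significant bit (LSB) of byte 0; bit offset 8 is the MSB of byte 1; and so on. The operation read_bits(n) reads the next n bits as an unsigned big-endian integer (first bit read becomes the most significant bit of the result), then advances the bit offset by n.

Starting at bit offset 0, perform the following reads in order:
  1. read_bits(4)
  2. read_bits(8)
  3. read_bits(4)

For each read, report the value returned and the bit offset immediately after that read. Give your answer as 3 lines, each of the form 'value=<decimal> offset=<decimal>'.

Answer: value=5 offset=4
value=237 offset=12
value=5 offset=16

Derivation:
Read 1: bits[0:4] width=4 -> value=5 (bin 0101); offset now 4 = byte 0 bit 4; 20 bits remain
Read 2: bits[4:12] width=8 -> value=237 (bin 11101101); offset now 12 = byte 1 bit 4; 12 bits remain
Read 3: bits[12:16] width=4 -> value=5 (bin 0101); offset now 16 = byte 2 bit 0; 8 bits remain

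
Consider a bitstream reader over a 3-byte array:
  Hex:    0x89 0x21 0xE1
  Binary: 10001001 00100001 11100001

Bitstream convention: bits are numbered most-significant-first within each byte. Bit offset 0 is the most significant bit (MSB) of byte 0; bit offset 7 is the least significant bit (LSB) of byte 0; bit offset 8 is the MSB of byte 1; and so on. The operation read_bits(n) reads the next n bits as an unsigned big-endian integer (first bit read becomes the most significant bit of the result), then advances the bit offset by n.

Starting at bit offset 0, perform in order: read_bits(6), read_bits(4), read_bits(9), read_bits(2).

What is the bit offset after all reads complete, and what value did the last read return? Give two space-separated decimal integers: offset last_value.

Read 1: bits[0:6] width=6 -> value=34 (bin 100010); offset now 6 = byte 0 bit 6; 18 bits remain
Read 2: bits[6:10] width=4 -> value=4 (bin 0100); offset now 10 = byte 1 bit 2; 14 bits remain
Read 3: bits[10:19] width=9 -> value=271 (bin 100001111); offset now 19 = byte 2 bit 3; 5 bits remain
Read 4: bits[19:21] width=2 -> value=0 (bin 00); offset now 21 = byte 2 bit 5; 3 bits remain

Answer: 21 0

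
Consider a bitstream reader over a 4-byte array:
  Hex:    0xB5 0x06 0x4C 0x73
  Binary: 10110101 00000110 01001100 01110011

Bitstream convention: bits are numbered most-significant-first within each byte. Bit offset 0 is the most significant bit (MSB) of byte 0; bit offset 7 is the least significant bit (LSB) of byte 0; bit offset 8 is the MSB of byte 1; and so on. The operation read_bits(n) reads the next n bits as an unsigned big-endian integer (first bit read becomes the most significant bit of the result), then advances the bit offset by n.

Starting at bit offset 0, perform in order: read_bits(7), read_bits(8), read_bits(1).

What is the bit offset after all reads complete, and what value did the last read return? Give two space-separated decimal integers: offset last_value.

Answer: 16 0

Derivation:
Read 1: bits[0:7] width=7 -> value=90 (bin 1011010); offset now 7 = byte 0 bit 7; 25 bits remain
Read 2: bits[7:15] width=8 -> value=131 (bin 10000011); offset now 15 = byte 1 bit 7; 17 bits remain
Read 3: bits[15:16] width=1 -> value=0 (bin 0); offset now 16 = byte 2 bit 0; 16 bits remain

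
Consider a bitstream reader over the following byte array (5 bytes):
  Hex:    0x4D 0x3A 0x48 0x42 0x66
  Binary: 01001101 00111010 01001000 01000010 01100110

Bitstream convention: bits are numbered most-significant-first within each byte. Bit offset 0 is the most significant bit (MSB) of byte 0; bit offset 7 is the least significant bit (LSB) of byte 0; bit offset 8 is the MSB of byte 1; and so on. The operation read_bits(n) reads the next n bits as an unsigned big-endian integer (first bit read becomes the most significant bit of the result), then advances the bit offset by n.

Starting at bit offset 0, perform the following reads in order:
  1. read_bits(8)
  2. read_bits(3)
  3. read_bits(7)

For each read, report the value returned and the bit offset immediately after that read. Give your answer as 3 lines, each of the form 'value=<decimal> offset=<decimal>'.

Answer: value=77 offset=8
value=1 offset=11
value=105 offset=18

Derivation:
Read 1: bits[0:8] width=8 -> value=77 (bin 01001101); offset now 8 = byte 1 bit 0; 32 bits remain
Read 2: bits[8:11] width=3 -> value=1 (bin 001); offset now 11 = byte 1 bit 3; 29 bits remain
Read 3: bits[11:18] width=7 -> value=105 (bin 1101001); offset now 18 = byte 2 bit 2; 22 bits remain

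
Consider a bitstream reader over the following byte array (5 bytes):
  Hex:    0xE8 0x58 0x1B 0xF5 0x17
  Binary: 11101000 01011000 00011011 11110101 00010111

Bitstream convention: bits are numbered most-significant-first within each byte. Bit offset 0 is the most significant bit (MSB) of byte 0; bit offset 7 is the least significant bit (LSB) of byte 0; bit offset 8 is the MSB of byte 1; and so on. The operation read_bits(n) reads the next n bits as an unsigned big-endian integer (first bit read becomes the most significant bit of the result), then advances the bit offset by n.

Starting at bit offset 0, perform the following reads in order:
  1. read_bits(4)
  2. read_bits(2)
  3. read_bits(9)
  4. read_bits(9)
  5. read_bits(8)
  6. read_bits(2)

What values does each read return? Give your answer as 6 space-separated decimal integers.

Answer: 14 2 44 27 245 0

Derivation:
Read 1: bits[0:4] width=4 -> value=14 (bin 1110); offset now 4 = byte 0 bit 4; 36 bits remain
Read 2: bits[4:6] width=2 -> value=2 (bin 10); offset now 6 = byte 0 bit 6; 34 bits remain
Read 3: bits[6:15] width=9 -> value=44 (bin 000101100); offset now 15 = byte 1 bit 7; 25 bits remain
Read 4: bits[15:24] width=9 -> value=27 (bin 000011011); offset now 24 = byte 3 bit 0; 16 bits remain
Read 5: bits[24:32] width=8 -> value=245 (bin 11110101); offset now 32 = byte 4 bit 0; 8 bits remain
Read 6: bits[32:34] width=2 -> value=0 (bin 00); offset now 34 = byte 4 bit 2; 6 bits remain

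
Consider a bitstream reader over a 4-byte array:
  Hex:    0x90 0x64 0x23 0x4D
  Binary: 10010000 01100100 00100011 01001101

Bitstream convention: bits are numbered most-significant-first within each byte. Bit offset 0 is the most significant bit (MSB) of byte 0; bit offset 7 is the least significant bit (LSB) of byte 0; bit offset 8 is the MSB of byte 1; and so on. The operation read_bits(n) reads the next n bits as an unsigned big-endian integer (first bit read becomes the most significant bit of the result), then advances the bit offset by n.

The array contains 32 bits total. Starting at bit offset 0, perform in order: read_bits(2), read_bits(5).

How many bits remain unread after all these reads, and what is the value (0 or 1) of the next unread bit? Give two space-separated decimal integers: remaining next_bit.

Answer: 25 0

Derivation:
Read 1: bits[0:2] width=2 -> value=2 (bin 10); offset now 2 = byte 0 bit 2; 30 bits remain
Read 2: bits[2:7] width=5 -> value=8 (bin 01000); offset now 7 = byte 0 bit 7; 25 bits remain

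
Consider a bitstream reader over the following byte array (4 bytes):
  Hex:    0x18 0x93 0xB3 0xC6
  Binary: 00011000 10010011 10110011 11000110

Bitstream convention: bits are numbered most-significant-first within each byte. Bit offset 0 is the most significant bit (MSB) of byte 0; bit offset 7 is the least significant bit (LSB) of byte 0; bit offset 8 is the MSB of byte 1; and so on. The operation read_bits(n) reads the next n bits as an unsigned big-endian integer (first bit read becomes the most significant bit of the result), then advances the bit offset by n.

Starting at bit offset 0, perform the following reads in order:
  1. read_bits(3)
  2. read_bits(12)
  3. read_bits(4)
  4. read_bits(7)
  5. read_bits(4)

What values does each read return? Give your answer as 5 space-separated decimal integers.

Answer: 0 3145 13 79 1

Derivation:
Read 1: bits[0:3] width=3 -> value=0 (bin 000); offset now 3 = byte 0 bit 3; 29 bits remain
Read 2: bits[3:15] width=12 -> value=3145 (bin 110001001001); offset now 15 = byte 1 bit 7; 17 bits remain
Read 3: bits[15:19] width=4 -> value=13 (bin 1101); offset now 19 = byte 2 bit 3; 13 bits remain
Read 4: bits[19:26] width=7 -> value=79 (bin 1001111); offset now 26 = byte 3 bit 2; 6 bits remain
Read 5: bits[26:30] width=4 -> value=1 (bin 0001); offset now 30 = byte 3 bit 6; 2 bits remain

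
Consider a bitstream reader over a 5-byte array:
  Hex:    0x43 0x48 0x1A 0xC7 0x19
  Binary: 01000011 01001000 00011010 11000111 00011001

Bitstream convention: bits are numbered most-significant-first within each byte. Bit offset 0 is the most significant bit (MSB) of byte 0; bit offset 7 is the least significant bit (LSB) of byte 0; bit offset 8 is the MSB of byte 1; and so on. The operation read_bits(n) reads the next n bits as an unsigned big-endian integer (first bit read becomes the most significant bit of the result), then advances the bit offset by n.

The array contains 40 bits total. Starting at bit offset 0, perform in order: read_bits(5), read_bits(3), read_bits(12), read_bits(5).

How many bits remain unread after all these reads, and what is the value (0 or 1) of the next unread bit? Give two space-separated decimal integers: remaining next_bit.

Answer: 15 1

Derivation:
Read 1: bits[0:5] width=5 -> value=8 (bin 01000); offset now 5 = byte 0 bit 5; 35 bits remain
Read 2: bits[5:8] width=3 -> value=3 (bin 011); offset now 8 = byte 1 bit 0; 32 bits remain
Read 3: bits[8:20] width=12 -> value=1153 (bin 010010000001); offset now 20 = byte 2 bit 4; 20 bits remain
Read 4: bits[20:25] width=5 -> value=21 (bin 10101); offset now 25 = byte 3 bit 1; 15 bits remain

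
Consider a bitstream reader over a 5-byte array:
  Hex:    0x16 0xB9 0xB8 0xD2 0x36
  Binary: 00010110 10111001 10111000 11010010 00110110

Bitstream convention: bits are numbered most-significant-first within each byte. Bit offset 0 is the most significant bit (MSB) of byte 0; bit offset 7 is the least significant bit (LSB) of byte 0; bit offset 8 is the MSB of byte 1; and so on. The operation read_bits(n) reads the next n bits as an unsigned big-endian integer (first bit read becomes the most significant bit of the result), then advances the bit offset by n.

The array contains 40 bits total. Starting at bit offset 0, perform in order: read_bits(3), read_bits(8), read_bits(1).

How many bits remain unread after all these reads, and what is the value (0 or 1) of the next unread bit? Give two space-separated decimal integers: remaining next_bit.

Read 1: bits[0:3] width=3 -> value=0 (bin 000); offset now 3 = byte 0 bit 3; 37 bits remain
Read 2: bits[3:11] width=8 -> value=181 (bin 10110101); offset now 11 = byte 1 bit 3; 29 bits remain
Read 3: bits[11:12] width=1 -> value=1 (bin 1); offset now 12 = byte 1 bit 4; 28 bits remain

Answer: 28 1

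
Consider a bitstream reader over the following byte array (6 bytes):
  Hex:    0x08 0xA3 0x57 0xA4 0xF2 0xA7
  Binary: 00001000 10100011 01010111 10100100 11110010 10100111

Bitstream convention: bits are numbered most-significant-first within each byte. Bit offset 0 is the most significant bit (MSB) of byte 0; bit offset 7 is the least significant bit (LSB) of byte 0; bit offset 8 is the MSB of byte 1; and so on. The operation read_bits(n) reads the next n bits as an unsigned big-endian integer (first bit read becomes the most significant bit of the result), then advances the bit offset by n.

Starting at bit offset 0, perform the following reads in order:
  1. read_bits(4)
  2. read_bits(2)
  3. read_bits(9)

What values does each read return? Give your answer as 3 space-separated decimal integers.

Read 1: bits[0:4] width=4 -> value=0 (bin 0000); offset now 4 = byte 0 bit 4; 44 bits remain
Read 2: bits[4:6] width=2 -> value=2 (bin 10); offset now 6 = byte 0 bit 6; 42 bits remain
Read 3: bits[6:15] width=9 -> value=81 (bin 001010001); offset now 15 = byte 1 bit 7; 33 bits remain

Answer: 0 2 81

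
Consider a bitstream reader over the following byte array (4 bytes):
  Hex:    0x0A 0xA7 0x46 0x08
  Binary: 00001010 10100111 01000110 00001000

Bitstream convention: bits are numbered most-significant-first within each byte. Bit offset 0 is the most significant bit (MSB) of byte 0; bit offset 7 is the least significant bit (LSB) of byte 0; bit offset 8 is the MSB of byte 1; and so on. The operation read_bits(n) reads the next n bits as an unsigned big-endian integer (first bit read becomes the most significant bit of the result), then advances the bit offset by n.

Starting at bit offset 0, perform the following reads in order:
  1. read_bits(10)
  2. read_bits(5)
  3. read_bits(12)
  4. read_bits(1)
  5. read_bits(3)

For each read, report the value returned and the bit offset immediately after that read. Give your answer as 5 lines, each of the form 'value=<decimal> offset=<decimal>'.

Read 1: bits[0:10] width=10 -> value=42 (bin 0000101010); offset now 10 = byte 1 bit 2; 22 bits remain
Read 2: bits[10:15] width=5 -> value=19 (bin 10011); offset now 15 = byte 1 bit 7; 17 bits remain
Read 3: bits[15:27] width=12 -> value=2608 (bin 101000110000); offset now 27 = byte 3 bit 3; 5 bits remain
Read 4: bits[27:28] width=1 -> value=0 (bin 0); offset now 28 = byte 3 bit 4; 4 bits remain
Read 5: bits[28:31] width=3 -> value=4 (bin 100); offset now 31 = byte 3 bit 7; 1 bits remain

Answer: value=42 offset=10
value=19 offset=15
value=2608 offset=27
value=0 offset=28
value=4 offset=31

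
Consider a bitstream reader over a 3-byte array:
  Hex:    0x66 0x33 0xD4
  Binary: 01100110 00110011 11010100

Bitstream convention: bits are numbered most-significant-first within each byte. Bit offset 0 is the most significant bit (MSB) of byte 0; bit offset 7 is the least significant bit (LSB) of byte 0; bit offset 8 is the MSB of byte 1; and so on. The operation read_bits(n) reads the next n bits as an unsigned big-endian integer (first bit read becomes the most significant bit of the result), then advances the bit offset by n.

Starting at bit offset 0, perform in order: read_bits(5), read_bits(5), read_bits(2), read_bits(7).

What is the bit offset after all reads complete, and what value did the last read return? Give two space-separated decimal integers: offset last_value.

Read 1: bits[0:5] width=5 -> value=12 (bin 01100); offset now 5 = byte 0 bit 5; 19 bits remain
Read 2: bits[5:10] width=5 -> value=24 (bin 11000); offset now 10 = byte 1 bit 2; 14 bits remain
Read 3: bits[10:12] width=2 -> value=3 (bin 11); offset now 12 = byte 1 bit 4; 12 bits remain
Read 4: bits[12:19] width=7 -> value=30 (bin 0011110); offset now 19 = byte 2 bit 3; 5 bits remain

Answer: 19 30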